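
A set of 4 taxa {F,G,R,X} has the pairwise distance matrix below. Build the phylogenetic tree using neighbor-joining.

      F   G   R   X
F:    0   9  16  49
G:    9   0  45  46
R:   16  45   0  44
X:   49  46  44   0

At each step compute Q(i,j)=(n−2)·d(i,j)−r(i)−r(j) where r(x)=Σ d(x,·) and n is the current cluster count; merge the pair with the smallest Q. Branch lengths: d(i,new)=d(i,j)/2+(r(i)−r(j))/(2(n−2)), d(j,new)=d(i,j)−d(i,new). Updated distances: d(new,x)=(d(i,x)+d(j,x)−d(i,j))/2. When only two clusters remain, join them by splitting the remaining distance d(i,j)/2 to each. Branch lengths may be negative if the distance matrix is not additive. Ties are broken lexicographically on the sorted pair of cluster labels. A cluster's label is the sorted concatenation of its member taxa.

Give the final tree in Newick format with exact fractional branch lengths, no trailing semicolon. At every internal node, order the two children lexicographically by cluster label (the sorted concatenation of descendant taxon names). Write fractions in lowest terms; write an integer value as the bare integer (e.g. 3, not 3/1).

(((F:-2,G:11):25/2,R:27/2):61/4,X:61/4)

step 1: merge (F,G) at d=9, Q=-156; branch lengths F→-2, G→11; new cluster FG
  updated: d(FG,R)=26, d(FG,X)=43
step 2: merge (FG,R) at d=26, Q=-113; branch lengths FG→25/2, R→27/2; new cluster FGR
  updated: d(FGR,X)=61/2
step 3: merge (FGR,X) at d=61/2; branch lengths FGR→61/4, X→61/4; new cluster FGRX
final tree: (((F:-2,G:11):25/2,R:27/2):61/4,X:61/4)
total length: 131/2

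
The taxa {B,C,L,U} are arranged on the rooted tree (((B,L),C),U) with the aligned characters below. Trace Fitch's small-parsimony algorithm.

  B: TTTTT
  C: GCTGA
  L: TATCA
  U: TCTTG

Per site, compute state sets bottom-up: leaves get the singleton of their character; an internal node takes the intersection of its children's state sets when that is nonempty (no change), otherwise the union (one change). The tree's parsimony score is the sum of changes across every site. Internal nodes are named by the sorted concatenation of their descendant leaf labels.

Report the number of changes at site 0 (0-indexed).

site 0, node BL: B={T} ∩ L={T} → {T} (+0)
site 0, node BCL: BL={T} ∪ C={G} → {G,T} (+1)
site 0, node BCLU: BCL={G,T} ∩ U={T} → {T} (+0)
site 1, node BL: B={T} ∪ L={A} → {A,T} (+1)
site 1, node BCL: BL={A,T} ∪ C={C} → {A,C,T} (+1)
site 1, node BCLU: BCL={A,C,T} ∩ U={C} → {C} (+0)
site 2, node BL: B={T} ∩ L={T} → {T} (+0)
site 2, node BCL: BL={T} ∩ C={T} → {T} (+0)
site 2, node BCLU: BCL={T} ∩ U={T} → {T} (+0)
site 3, node BL: B={T} ∪ L={C} → {C,T} (+1)
site 3, node BCL: BL={C,T} ∪ C={G} → {C,G,T} (+1)
site 3, node BCLU: BCL={C,G,T} ∩ U={T} → {T} (+0)
site 4, node BL: B={T} ∪ L={A} → {A,T} (+1)
site 4, node BCL: BL={A,T} ∩ C={A} → {A} (+0)
site 4, node BCLU: BCL={A} ∪ U={G} → {A,G} (+1)
per-site changes: [1, 2, 0, 2, 2]; total = 7

1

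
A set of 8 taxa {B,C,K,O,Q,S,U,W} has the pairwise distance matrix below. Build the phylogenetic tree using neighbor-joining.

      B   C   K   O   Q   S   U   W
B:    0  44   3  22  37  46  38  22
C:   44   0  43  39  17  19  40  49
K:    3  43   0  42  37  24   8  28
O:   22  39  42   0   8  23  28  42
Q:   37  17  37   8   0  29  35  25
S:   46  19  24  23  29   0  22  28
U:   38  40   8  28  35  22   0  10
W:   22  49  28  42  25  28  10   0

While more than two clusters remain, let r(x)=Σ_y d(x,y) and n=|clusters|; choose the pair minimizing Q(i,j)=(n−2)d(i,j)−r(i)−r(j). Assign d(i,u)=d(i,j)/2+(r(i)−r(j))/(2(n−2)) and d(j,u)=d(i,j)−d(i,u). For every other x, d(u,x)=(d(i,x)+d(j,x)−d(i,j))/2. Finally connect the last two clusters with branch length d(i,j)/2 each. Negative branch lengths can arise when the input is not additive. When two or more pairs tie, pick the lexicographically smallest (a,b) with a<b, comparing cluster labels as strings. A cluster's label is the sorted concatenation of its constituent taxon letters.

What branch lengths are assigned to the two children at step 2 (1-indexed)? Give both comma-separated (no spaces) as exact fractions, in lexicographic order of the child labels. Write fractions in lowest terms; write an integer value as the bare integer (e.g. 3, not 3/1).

29/10,71/10

iteration 1: select B,K (d=3, Q=-379); attach at lengths (15/4, -3/4); label the merged cluster BK
  updated: d(BK,C)=42, d(BK,O)=61/2, d(BK,Q)=71/2, d(BK,S)=67/2, d(BK,U)=43/2, d(BK,W)=47/2
iteration 2: select U,W (d=10, Q=-284); attach at lengths (29/10, 71/10); label the merged cluster UW
  updated: d(BK,UW)=35/2, d(C,UW)=79/2, d(O,UW)=30, d(Q,UW)=25, d(S,UW)=20
iteration 3: select BK,UW (d=35/2, Q=-221); attach at lengths (97/8, 43/8); label the merged cluster BKUW
  updated: d(BKUW,C)=32, d(BKUW,O)=43/2, d(BKUW,Q)=43/2, d(BKUW,S)=18
iteration 4: select O,Q (d=8, Q=-143); attach at lengths (20/3, 4/3); label the merged cluster OQ
  updated: d(BKUW,OQ)=35/2, d(C,OQ)=24, d(OQ,S)=22
iteration 5: select BKUW,OQ (d=35/2, Q=-96); attach at lengths (39/4, 31/4); label the merged cluster BKOQUW
  updated: d(BKOQUW,C)=77/4, d(BKOQUW,S)=45/4
iteration 6: select BKOQUW,C (d=77/4, Q=-99/2); attach at lengths (23/4, 27/2); label the merged cluster BCKOQUW
  updated: d(BCKOQUW,S)=11/2
iteration 7: select BCKOQUW,S (d=11/2); attach at lengths (11/4, 11/4); label the merged cluster BCKOQSUW
final tree: (((((B:15/4,K:-3/4):97/8,(U:29/10,W:71/10):43/8):39/4,(O:20/3,Q:4/3):31/4):23/4,C:27/2):11/4,S:11/4)
total length: 323/4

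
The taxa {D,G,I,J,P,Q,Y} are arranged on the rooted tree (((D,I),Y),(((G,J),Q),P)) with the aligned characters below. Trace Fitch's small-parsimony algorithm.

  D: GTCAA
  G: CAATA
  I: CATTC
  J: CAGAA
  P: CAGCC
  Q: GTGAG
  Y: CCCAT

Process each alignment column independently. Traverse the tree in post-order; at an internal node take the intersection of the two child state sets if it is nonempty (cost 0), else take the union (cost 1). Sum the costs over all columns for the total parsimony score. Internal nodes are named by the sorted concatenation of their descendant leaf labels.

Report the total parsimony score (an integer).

15

[col 0] DI: children D:{G}, I:{C} ∪→ {C,G}; cost 1
[col 0] DIY: children DI:{C,G}, Y:{C} ∩→ {C}; cost 0
[col 0] GJ: children G:{C}, J:{C} ∩→ {C}; cost 0
[col 0] GJQ: children GJ:{C}, Q:{G} ∪→ {C,G}; cost 1
[col 0] GJPQ: children GJQ:{C,G}, P:{C} ∩→ {C}; cost 0
[col 0] DGIJPQY: children DIY:{C}, GJPQ:{C} ∩→ {C}; cost 0
[col 1] DI: children D:{T}, I:{A} ∪→ {A,T}; cost 1
[col 1] DIY: children DI:{A,T}, Y:{C} ∪→ {A,C,T}; cost 1
[col 1] GJ: children G:{A}, J:{A} ∩→ {A}; cost 0
[col 1] GJQ: children GJ:{A}, Q:{T} ∪→ {A,T}; cost 1
[col 1] GJPQ: children GJQ:{A,T}, P:{A} ∩→ {A}; cost 0
[col 1] DGIJPQY: children DIY:{A,C,T}, GJPQ:{A} ∩→ {A}; cost 0
[col 2] DI: children D:{C}, I:{T} ∪→ {C,T}; cost 1
[col 2] DIY: children DI:{C,T}, Y:{C} ∩→ {C}; cost 0
[col 2] GJ: children G:{A}, J:{G} ∪→ {A,G}; cost 1
[col 2] GJQ: children GJ:{A,G}, Q:{G} ∩→ {G}; cost 0
[col 2] GJPQ: children GJQ:{G}, P:{G} ∩→ {G}; cost 0
[col 2] DGIJPQY: children DIY:{C}, GJPQ:{G} ∪→ {C,G}; cost 1
[col 3] DI: children D:{A}, I:{T} ∪→ {A,T}; cost 1
[col 3] DIY: children DI:{A,T}, Y:{A} ∩→ {A}; cost 0
[col 3] GJ: children G:{T}, J:{A} ∪→ {A,T}; cost 1
[col 3] GJQ: children GJ:{A,T}, Q:{A} ∩→ {A}; cost 0
[col 3] GJPQ: children GJQ:{A}, P:{C} ∪→ {A,C}; cost 1
[col 3] DGIJPQY: children DIY:{A}, GJPQ:{A,C} ∩→ {A}; cost 0
[col 4] DI: children D:{A}, I:{C} ∪→ {A,C}; cost 1
[col 4] DIY: children DI:{A,C}, Y:{T} ∪→ {A,C,T}; cost 1
[col 4] GJ: children G:{A}, J:{A} ∩→ {A}; cost 0
[col 4] GJQ: children GJ:{A}, Q:{G} ∪→ {A,G}; cost 1
[col 4] GJPQ: children GJQ:{A,G}, P:{C} ∪→ {A,C,G}; cost 1
[col 4] DGIJPQY: children DIY:{A,C,T}, GJPQ:{A,C,G} ∩→ {A,C}; cost 0
per-site changes: [2, 3, 3, 3, 4]; total = 15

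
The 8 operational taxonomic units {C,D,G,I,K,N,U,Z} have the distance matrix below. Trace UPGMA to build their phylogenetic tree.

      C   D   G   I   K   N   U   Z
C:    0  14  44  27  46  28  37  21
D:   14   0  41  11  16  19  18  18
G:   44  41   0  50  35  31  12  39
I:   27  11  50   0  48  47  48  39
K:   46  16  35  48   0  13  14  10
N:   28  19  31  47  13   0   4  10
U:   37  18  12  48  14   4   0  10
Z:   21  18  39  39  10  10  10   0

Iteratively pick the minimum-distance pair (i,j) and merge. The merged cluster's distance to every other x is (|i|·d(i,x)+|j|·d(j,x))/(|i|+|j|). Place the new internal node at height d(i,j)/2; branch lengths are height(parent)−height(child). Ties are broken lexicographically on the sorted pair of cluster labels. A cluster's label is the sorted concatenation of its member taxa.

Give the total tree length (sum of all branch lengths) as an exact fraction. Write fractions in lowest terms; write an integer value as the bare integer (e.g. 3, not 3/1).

935/12

step 1: merge (N,U) at d=4; branch lengths N→2, U→2; new cluster NU
  updated: d(C,NU)=65/2, d(D,NU)=37/2, d(G,NU)=43/2, d(I,NU)=95/2, d(K,NU)=27/2, d(NU,Z)=10
step 2: merge (K,Z) at d=10; branch lengths K→5, Z→5; new cluster KZ
  updated: d(C,KZ)=67/2, d(D,KZ)=17, d(G,KZ)=37, d(I,KZ)=87/2, d(KZ,NU)=47/4
step 3: merge (D,I) at d=11; branch lengths D→11/2, I→11/2; new cluster DI
  updated: d(C,DI)=41/2, d(DI,G)=91/2, d(DI,KZ)=121/4, d(DI,NU)=33
step 4: merge (KZ,NU) at d=47/4; branch lengths KZ→7/8, NU→31/8; new cluster KNUZ
  updated: d(C,KNUZ)=33, d(DI,KNUZ)=253/8, d(G,KNUZ)=117/4
step 5: merge (C,DI) at d=41/2; branch lengths C→41/4, DI→19/4; new cluster CDI
  updated: d(CDI,G)=45, d(CDI,KNUZ)=385/12
step 6: merge (G,KNUZ) at d=117/4; branch lengths G→117/8, KNUZ→35/4; new cluster GKNUZ
  updated: d(CDI,GKNUZ)=104/3
step 7: merge (CDI,GKNUZ) at d=104/3; branch lengths CDI→85/12, GKNUZ→65/24; new cluster CDGIKNUZ
final tree: ((C:41/4,(D:11/2,I:11/2):19/4):85/12,(G:117/8,((K:5,Z:5):7/8,(N:2,U:2):31/8):35/4):65/24)
total length: 935/12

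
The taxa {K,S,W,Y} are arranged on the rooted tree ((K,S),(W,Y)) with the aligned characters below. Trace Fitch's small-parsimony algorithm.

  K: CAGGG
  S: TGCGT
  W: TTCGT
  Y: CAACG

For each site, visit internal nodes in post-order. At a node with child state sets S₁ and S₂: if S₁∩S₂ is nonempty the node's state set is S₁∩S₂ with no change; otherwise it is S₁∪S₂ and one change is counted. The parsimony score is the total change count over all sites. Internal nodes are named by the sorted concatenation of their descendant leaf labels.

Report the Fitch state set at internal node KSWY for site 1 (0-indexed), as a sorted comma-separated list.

site 0, node KS: K={C} ∪ S={T} → {C,T} (+1)
site 0, node WY: W={T} ∪ Y={C} → {C,T} (+1)
site 0, node KSWY: KS={C,T} ∩ WY={C,T} → {C,T} (+0)
site 1, node KS: K={A} ∪ S={G} → {A,G} (+1)
site 1, node WY: W={T} ∪ Y={A} → {A,T} (+1)
site 1, node KSWY: KS={A,G} ∩ WY={A,T} → {A} (+0)
site 2, node KS: K={G} ∪ S={C} → {C,G} (+1)
site 2, node WY: W={C} ∪ Y={A} → {A,C} (+1)
site 2, node KSWY: KS={C,G} ∩ WY={A,C} → {C} (+0)
site 3, node KS: K={G} ∩ S={G} → {G} (+0)
site 3, node WY: W={G} ∪ Y={C} → {C,G} (+1)
site 3, node KSWY: KS={G} ∩ WY={C,G} → {G} (+0)
site 4, node KS: K={G} ∪ S={T} → {G,T} (+1)
site 4, node WY: W={T} ∪ Y={G} → {G,T} (+1)
site 4, node KSWY: KS={G,T} ∩ WY={G,T} → {G,T} (+0)
per-site changes: [2, 2, 2, 1, 2]; total = 9

A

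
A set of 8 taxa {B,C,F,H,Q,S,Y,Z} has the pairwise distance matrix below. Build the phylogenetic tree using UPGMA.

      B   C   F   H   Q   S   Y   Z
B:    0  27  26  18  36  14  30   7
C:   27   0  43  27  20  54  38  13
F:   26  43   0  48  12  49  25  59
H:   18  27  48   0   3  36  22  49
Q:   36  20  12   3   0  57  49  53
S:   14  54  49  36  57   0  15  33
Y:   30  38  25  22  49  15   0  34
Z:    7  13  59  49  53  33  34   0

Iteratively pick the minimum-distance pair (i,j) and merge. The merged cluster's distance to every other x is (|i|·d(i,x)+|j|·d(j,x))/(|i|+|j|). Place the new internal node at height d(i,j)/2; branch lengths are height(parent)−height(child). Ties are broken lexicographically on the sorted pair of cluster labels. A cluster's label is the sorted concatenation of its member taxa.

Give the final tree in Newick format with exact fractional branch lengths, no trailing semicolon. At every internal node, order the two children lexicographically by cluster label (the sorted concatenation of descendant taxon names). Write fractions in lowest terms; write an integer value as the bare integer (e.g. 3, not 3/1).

iteration 1: select H,Q (d=3); attach at lengths (3/2, 3/2); label the merged cluster HQ
  updated: d(B,HQ)=27, d(C,HQ)=47/2, d(F,HQ)=30, d(HQ,S)=93/2, d(HQ,Y)=71/2, d(HQ,Z)=51
iteration 2: select B,Z (d=7); attach at lengths (7/2, 7/2); label the merged cluster BZ
  updated: d(BZ,C)=20, d(BZ,F)=85/2, d(BZ,HQ)=39, d(BZ,S)=47/2, d(BZ,Y)=32
iteration 3: select S,Y (d=15); attach at lengths (15/2, 15/2); label the merged cluster SY
  updated: d(BZ,SY)=111/4, d(C,SY)=46, d(F,SY)=37, d(HQ,SY)=41
iteration 4: select BZ,C (d=20); attach at lengths (13/2, 10); label the merged cluster BCZ
  updated: d(BCZ,F)=128/3, d(BCZ,HQ)=203/6, d(BCZ,SY)=203/6
iteration 5: select F,HQ (d=30); attach at lengths (15, 27/2); label the merged cluster FHQ
  updated: d(BCZ,FHQ)=331/9, d(FHQ,SY)=119/3
iteration 6: select BCZ,SY (d=203/6); attach at lengths (83/12, 113/12); label the merged cluster BCSYZ
  updated: d(BCSYZ,FHQ)=569/15
iteration 7: select BCSYZ,FHQ (d=569/15); attach at lengths (41/20, 119/30); label the merged cluster BCFHQSYZ
final tree: ((((B:7/2,Z:7/2):13/2,C:10):83/12,(S:15/2,Y:15/2):113/12):41/20,(F:15,(H:3/2,Q:3/2):27/2):119/30)
total length: 1847/20

((((B:7/2,Z:7/2):13/2,C:10):83/12,(S:15/2,Y:15/2):113/12):41/20,(F:15,(H:3/2,Q:3/2):27/2):119/30)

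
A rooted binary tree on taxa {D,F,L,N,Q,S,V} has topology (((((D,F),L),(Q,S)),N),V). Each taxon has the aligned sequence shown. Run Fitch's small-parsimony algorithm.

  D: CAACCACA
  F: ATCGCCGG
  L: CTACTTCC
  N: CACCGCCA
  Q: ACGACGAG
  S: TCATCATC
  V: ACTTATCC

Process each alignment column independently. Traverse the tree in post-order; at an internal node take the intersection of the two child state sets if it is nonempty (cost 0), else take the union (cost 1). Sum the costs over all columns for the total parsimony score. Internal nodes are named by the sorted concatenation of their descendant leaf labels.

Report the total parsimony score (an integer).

site 0, node DF: D={C} ∪ F={A} → {A,C} (+1)
site 0, node DFL: DF={A,C} ∩ L={C} → {C} (+0)
site 0, node QS: Q={A} ∪ S={T} → {A,T} (+1)
site 0, node DFLQS: DFL={C} ∪ QS={A,T} → {A,C,T} (+1)
site 0, node DFLNQS: DFLQS={A,C,T} ∩ N={C} → {C} (+0)
site 0, node DFLNQSV: DFLNQS={C} ∪ V={A} → {A,C} (+1)
site 1, node DF: D={A} ∪ F={T} → {A,T} (+1)
site 1, node DFL: DF={A,T} ∩ L={T} → {T} (+0)
site 1, node QS: Q={C} ∩ S={C} → {C} (+0)
site 1, node DFLQS: DFL={T} ∪ QS={C} → {C,T} (+1)
site 1, node DFLNQS: DFLQS={C,T} ∪ N={A} → {A,C,T} (+1)
site 1, node DFLNQSV: DFLNQS={A,C,T} ∩ V={C} → {C} (+0)
site 2, node DF: D={A} ∪ F={C} → {A,C} (+1)
site 2, node DFL: DF={A,C} ∩ L={A} → {A} (+0)
site 2, node QS: Q={G} ∪ S={A} → {A,G} (+1)
site 2, node DFLQS: DFL={A} ∩ QS={A,G} → {A} (+0)
site 2, node DFLNQS: DFLQS={A} ∪ N={C} → {A,C} (+1)
site 2, node DFLNQSV: DFLNQS={A,C} ∪ V={T} → {A,C,T} (+1)
site 3, node DF: D={C} ∪ F={G} → {C,G} (+1)
site 3, node DFL: DF={C,G} ∩ L={C} → {C} (+0)
site 3, node QS: Q={A} ∪ S={T} → {A,T} (+1)
site 3, node DFLQS: DFL={C} ∪ QS={A,T} → {A,C,T} (+1)
site 3, node DFLNQS: DFLQS={A,C,T} ∩ N={C} → {C} (+0)
site 3, node DFLNQSV: DFLNQS={C} ∪ V={T} → {C,T} (+1)
site 4, node DF: D={C} ∩ F={C} → {C} (+0)
site 4, node DFL: DF={C} ∪ L={T} → {C,T} (+1)
site 4, node QS: Q={C} ∩ S={C} → {C} (+0)
site 4, node DFLQS: DFL={C,T} ∩ QS={C} → {C} (+0)
site 4, node DFLNQS: DFLQS={C} ∪ N={G} → {C,G} (+1)
site 4, node DFLNQSV: DFLNQS={C,G} ∪ V={A} → {A,C,G} (+1)
site 5, node DF: D={A} ∪ F={C} → {A,C} (+1)
site 5, node DFL: DF={A,C} ∪ L={T} → {A,C,T} (+1)
site 5, node QS: Q={G} ∪ S={A} → {A,G} (+1)
site 5, node DFLQS: DFL={A,C,T} ∩ QS={A,G} → {A} (+0)
site 5, node DFLNQS: DFLQS={A} ∪ N={C} → {A,C} (+1)
site 5, node DFLNQSV: DFLNQS={A,C} ∪ V={T} → {A,C,T} (+1)
site 6, node DF: D={C} ∪ F={G} → {C,G} (+1)
site 6, node DFL: DF={C,G} ∩ L={C} → {C} (+0)
site 6, node QS: Q={A} ∪ S={T} → {A,T} (+1)
site 6, node DFLQS: DFL={C} ∪ QS={A,T} → {A,C,T} (+1)
site 6, node DFLNQS: DFLQS={A,C,T} ∩ N={C} → {C} (+0)
site 6, node DFLNQSV: DFLNQS={C} ∩ V={C} → {C} (+0)
site 7, node DF: D={A} ∪ F={G} → {A,G} (+1)
site 7, node DFL: DF={A,G} ∪ L={C} → {A,C,G} (+1)
site 7, node QS: Q={G} ∪ S={C} → {C,G} (+1)
site 7, node DFLQS: DFL={A,C,G} ∩ QS={C,G} → {C,G} (+0)
site 7, node DFLNQS: DFLQS={C,G} ∪ N={A} → {A,C,G} (+1)
site 7, node DFLNQSV: DFLNQS={A,C,G} ∩ V={C} → {C} (+0)
per-site changes: [4, 3, 4, 4, 3, 5, 3, 4]; total = 30

30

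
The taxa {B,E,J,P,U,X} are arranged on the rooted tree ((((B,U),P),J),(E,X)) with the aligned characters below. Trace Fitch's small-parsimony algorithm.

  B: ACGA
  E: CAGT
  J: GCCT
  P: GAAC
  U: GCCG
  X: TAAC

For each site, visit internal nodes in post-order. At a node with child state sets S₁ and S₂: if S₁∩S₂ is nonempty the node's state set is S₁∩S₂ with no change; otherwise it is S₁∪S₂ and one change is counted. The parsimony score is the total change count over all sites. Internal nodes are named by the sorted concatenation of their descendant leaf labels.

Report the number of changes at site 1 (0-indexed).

2

site 0, node BU: B={A} ∪ U={G} → {A,G} (+1)
site 0, node BPU: BU={A,G} ∩ P={G} → {G} (+0)
site 0, node BJPU: BPU={G} ∩ J={G} → {G} (+0)
site 0, node EX: E={C} ∪ X={T} → {C,T} (+1)
site 0, node BEJPUX: BJPU={G} ∪ EX={C,T} → {C,G,T} (+1)
site 1, node BU: B={C} ∩ U={C} → {C} (+0)
site 1, node BPU: BU={C} ∪ P={A} → {A,C} (+1)
site 1, node BJPU: BPU={A,C} ∩ J={C} → {C} (+0)
site 1, node EX: E={A} ∩ X={A} → {A} (+0)
site 1, node BEJPUX: BJPU={C} ∪ EX={A} → {A,C} (+1)
site 2, node BU: B={G} ∪ U={C} → {C,G} (+1)
site 2, node BPU: BU={C,G} ∪ P={A} → {A,C,G} (+1)
site 2, node BJPU: BPU={A,C,G} ∩ J={C} → {C} (+0)
site 2, node EX: E={G} ∪ X={A} → {A,G} (+1)
site 2, node BEJPUX: BJPU={C} ∪ EX={A,G} → {A,C,G} (+1)
site 3, node BU: B={A} ∪ U={G} → {A,G} (+1)
site 3, node BPU: BU={A,G} ∪ P={C} → {A,C,G} (+1)
site 3, node BJPU: BPU={A,C,G} ∪ J={T} → {A,C,G,T} (+1)
site 3, node EX: E={T} ∪ X={C} → {C,T} (+1)
site 3, node BEJPUX: BJPU={A,C,G,T} ∩ EX={C,T} → {C,T} (+0)
per-site changes: [3, 2, 4, 4]; total = 13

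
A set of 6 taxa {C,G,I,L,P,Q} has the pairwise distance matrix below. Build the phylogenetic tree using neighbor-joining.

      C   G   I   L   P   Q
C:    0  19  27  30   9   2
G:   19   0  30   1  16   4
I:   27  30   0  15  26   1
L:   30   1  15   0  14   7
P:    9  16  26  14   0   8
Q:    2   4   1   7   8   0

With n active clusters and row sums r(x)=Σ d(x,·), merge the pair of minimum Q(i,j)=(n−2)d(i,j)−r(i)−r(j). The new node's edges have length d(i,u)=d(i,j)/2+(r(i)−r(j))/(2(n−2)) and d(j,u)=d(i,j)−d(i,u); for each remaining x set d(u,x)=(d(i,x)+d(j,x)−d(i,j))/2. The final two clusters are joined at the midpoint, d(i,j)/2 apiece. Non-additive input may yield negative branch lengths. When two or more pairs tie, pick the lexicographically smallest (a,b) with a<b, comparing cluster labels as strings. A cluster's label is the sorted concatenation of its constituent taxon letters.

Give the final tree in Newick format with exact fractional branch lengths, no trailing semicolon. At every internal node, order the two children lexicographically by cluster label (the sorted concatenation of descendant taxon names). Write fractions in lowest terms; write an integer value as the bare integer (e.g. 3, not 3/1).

((((C:21/4,P:15/4):25/4,(G:7/8,L:1/8):17/2):9/2,I:81/8):-73/16,Q:-73/16)

step 1: merge (G,L) at d=1, Q=-133; branch lengths G→7/8, L→1/8; new cluster GL
  updated: d(C,GL)=24, d(GL,I)=22, d(GL,P)=29/2, d(GL,Q)=5
step 2: merge (C,P) at d=9, Q=-185/2; branch lengths C→21/4, P→15/4; new cluster CP
  updated: d(CP,GL)=59/4, d(CP,I)=22, d(CP,Q)=1/2
step 3: merge (CP,GL) at d=59/4, Q=-99/2; branch lengths CP→25/4, GL→17/2; new cluster CGLP
  updated: d(CGLP,I)=117/8, d(CGLP,Q)=-37/8
step 4: merge (CGLP,I) at d=117/8, Q=-11; branch lengths CGLP→9/2, I→81/8; new cluster CGILP
  updated: d(CGILP,Q)=-73/8
step 5: merge (CGILP,Q) at d=-73/8; branch lengths CGILP→-73/16, Q→-73/16; new cluster CGILPQ
final tree: ((((C:21/4,P:15/4):25/4,(G:7/8,L:1/8):17/2):9/2,I:81/8):-73/16,Q:-73/16)
total length: 121/4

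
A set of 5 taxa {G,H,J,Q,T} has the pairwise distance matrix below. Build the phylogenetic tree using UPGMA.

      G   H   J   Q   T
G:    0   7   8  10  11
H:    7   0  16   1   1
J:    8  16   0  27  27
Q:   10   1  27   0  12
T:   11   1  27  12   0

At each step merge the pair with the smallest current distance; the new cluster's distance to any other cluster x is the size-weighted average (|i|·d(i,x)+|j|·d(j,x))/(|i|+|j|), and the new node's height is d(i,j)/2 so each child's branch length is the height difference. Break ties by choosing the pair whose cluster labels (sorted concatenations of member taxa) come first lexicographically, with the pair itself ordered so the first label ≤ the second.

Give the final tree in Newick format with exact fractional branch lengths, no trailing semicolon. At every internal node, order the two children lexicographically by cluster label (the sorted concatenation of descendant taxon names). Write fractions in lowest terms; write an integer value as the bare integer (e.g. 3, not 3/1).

step 1: merge (H,Q) at d=1; branch lengths H→1/2, Q→1/2; new cluster HQ
  updated: d(G,HQ)=17/2, d(HQ,J)=43/2, d(HQ,T)=13/2
step 2: merge (HQ,T) at d=13/2; branch lengths HQ→11/4, T→13/4; new cluster HQT
  updated: d(G,HQT)=28/3, d(HQT,J)=70/3
step 3: merge (G,J) at d=8; branch lengths G→4, J→4; new cluster GJ
  updated: d(GJ,HQT)=49/3
step 4: merge (GJ,HQT) at d=49/3; branch lengths GJ→25/6, HQT→59/12; new cluster GHJQT
final tree: ((G:4,J:4):25/6,((H:1/2,Q:1/2):11/4,T:13/4):59/12)
total length: 289/12

((G:4,J:4):25/6,((H:1/2,Q:1/2):11/4,T:13/4):59/12)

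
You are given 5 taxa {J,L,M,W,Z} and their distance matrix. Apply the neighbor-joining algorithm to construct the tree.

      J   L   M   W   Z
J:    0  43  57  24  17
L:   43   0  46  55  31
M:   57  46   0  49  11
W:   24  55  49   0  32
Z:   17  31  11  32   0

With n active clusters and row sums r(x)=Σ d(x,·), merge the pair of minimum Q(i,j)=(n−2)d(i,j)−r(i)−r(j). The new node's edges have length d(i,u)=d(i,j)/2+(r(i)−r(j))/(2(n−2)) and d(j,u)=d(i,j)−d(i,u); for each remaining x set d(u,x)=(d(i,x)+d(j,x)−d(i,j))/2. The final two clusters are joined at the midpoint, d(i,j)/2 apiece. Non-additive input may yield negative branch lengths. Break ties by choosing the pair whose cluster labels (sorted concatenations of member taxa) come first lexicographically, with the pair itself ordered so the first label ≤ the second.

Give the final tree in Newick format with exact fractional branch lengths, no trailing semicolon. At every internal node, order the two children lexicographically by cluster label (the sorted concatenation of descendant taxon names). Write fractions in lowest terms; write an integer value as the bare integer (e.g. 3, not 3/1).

((((J:53/6,W:91/6):101/8,L:195/8):69/8,M:131/8):-43/16,Z:-43/16)

1. join J+W (d=24, Q=-229) ⇒ JW; edges |J|=53/6, |W|=91/6
  updated: d(JW,L)=37, d(JW,M)=41, d(JW,Z)=25/2
2. join JW+L (d=37, Q=-261/2) ⇒ JLW; edges |JW|=101/8, |L|=195/8
  updated: d(JLW,M)=25, d(JLW,Z)=13/4
3. join JLW+M (d=25, Q=-157/4) ⇒ JLMW; edges |JLW|=69/8, |M|=131/8
  updated: d(JLMW,Z)=-43/8
4. join JLMW+Z (d=-43/8) ⇒ JLMWZ; edges |JLMW|=-43/16, |Z|=-43/16
final tree: ((((J:53/6,W:91/6):101/8,L:195/8):69/8,M:131/8):-43/16,Z:-43/16)
total length: 645/8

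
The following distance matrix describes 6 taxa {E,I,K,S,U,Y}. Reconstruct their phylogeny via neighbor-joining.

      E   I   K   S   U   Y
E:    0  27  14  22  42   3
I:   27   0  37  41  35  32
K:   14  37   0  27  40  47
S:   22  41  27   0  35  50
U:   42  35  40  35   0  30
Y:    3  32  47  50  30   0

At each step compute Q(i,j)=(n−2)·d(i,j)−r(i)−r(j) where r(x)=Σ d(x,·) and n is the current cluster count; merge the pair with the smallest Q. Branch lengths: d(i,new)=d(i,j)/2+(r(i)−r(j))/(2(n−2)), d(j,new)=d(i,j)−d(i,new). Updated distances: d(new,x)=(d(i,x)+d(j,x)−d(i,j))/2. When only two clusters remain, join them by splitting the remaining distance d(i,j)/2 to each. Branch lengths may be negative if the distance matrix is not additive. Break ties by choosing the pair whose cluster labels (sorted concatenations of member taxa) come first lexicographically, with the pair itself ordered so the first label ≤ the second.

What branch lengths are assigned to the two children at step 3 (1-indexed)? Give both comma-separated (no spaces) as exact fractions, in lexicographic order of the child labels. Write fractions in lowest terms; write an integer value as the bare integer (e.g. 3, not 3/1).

193/16,255/16

1. join E+Y (d=3, Q=-258) ⇒ EY; edges |E|=-21/4, |Y|=33/4
  updated: d(EY,I)=28, d(EY,K)=29, d(EY,S)=69/2, d(EY,U)=69/2
2. join K+S (d=27, Q=-379/2) ⇒ KS; edges |K|=51/4, |S|=57/4
  updated: d(EY,KS)=73/4, d(I,KS)=51/2, d(KS,U)=24
3. join EY+I (d=28, Q=-453/4) ⇒ EIY; edges |EY|=193/16, |I|=255/16
  updated: d(EIY,KS)=63/8, d(EIY,U)=83/4
4. join EIY+KS (d=63/8, Q=-421/8) ⇒ EIKSY; edges |EIY|=37/16, |KS|=89/16
  updated: d(EIKSY,U)=295/16
5. join EIKSY+U (d=295/16) ⇒ EIKSUY; edges |EIKSY|=295/32, |U|=295/32
final tree: ((((E:-21/4,Y:33/4):193/16,I:255/16):37/16,(K:51/4,S:57/4):89/16):295/32,U:295/32)
total length: 1349/16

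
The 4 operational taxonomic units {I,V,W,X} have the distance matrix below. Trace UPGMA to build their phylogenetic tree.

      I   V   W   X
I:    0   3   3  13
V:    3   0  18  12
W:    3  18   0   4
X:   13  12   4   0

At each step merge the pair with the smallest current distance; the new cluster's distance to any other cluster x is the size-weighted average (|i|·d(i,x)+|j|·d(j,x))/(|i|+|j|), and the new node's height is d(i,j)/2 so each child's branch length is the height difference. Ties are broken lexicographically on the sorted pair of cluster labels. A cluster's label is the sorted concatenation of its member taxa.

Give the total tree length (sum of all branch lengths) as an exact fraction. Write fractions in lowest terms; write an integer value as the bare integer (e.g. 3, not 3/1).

15

step 1: merge (I,V) at d=3; branch lengths I→3/2, V→3/2; new cluster IV
  updated: d(IV,W)=21/2, d(IV,X)=25/2
step 2: merge (W,X) at d=4; branch lengths W→2, X→2; new cluster WX
  updated: d(IV,WX)=23/2
step 3: merge (IV,WX) at d=23/2; branch lengths IV→17/4, WX→15/4; new cluster IVWX
final tree: ((I:3/2,V:3/2):17/4,(W:2,X:2):15/4)
total length: 15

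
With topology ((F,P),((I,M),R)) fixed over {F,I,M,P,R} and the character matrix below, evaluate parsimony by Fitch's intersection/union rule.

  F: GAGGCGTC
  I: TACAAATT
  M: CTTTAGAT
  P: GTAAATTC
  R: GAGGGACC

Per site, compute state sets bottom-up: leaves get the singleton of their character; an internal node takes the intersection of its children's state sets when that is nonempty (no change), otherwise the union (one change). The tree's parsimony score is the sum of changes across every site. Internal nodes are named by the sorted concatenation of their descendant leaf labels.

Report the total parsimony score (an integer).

[col 0] FP: children F:{G}, P:{G} ∩→ {G}; cost 0
[col 0] IM: children I:{T}, M:{C} ∪→ {C,T}; cost 1
[col 0] IMR: children IM:{C,T}, R:{G} ∪→ {C,G,T}; cost 1
[col 0] FIMPR: children FP:{G}, IMR:{C,G,T} ∩→ {G}; cost 0
[col 1] FP: children F:{A}, P:{T} ∪→ {A,T}; cost 1
[col 1] IM: children I:{A}, M:{T} ∪→ {A,T}; cost 1
[col 1] IMR: children IM:{A,T}, R:{A} ∩→ {A}; cost 0
[col 1] FIMPR: children FP:{A,T}, IMR:{A} ∩→ {A}; cost 0
[col 2] FP: children F:{G}, P:{A} ∪→ {A,G}; cost 1
[col 2] IM: children I:{C}, M:{T} ∪→ {C,T}; cost 1
[col 2] IMR: children IM:{C,T}, R:{G} ∪→ {C,G,T}; cost 1
[col 2] FIMPR: children FP:{A,G}, IMR:{C,G,T} ∩→ {G}; cost 0
[col 3] FP: children F:{G}, P:{A} ∪→ {A,G}; cost 1
[col 3] IM: children I:{A}, M:{T} ∪→ {A,T}; cost 1
[col 3] IMR: children IM:{A,T}, R:{G} ∪→ {A,G,T}; cost 1
[col 3] FIMPR: children FP:{A,G}, IMR:{A,G,T} ∩→ {A,G}; cost 0
[col 4] FP: children F:{C}, P:{A} ∪→ {A,C}; cost 1
[col 4] IM: children I:{A}, M:{A} ∩→ {A}; cost 0
[col 4] IMR: children IM:{A}, R:{G} ∪→ {A,G}; cost 1
[col 4] FIMPR: children FP:{A,C}, IMR:{A,G} ∩→ {A}; cost 0
[col 5] FP: children F:{G}, P:{T} ∪→ {G,T}; cost 1
[col 5] IM: children I:{A}, M:{G} ∪→ {A,G}; cost 1
[col 5] IMR: children IM:{A,G}, R:{A} ∩→ {A}; cost 0
[col 5] FIMPR: children FP:{G,T}, IMR:{A} ∪→ {A,G,T}; cost 1
[col 6] FP: children F:{T}, P:{T} ∩→ {T}; cost 0
[col 6] IM: children I:{T}, M:{A} ∪→ {A,T}; cost 1
[col 6] IMR: children IM:{A,T}, R:{C} ∪→ {A,C,T}; cost 1
[col 6] FIMPR: children FP:{T}, IMR:{A,C,T} ∩→ {T}; cost 0
[col 7] FP: children F:{C}, P:{C} ∩→ {C}; cost 0
[col 7] IM: children I:{T}, M:{T} ∩→ {T}; cost 0
[col 7] IMR: children IM:{T}, R:{C} ∪→ {C,T}; cost 1
[col 7] FIMPR: children FP:{C}, IMR:{C,T} ∩→ {C}; cost 0
per-site changes: [2, 2, 3, 3, 2, 3, 2, 1]; total = 18

18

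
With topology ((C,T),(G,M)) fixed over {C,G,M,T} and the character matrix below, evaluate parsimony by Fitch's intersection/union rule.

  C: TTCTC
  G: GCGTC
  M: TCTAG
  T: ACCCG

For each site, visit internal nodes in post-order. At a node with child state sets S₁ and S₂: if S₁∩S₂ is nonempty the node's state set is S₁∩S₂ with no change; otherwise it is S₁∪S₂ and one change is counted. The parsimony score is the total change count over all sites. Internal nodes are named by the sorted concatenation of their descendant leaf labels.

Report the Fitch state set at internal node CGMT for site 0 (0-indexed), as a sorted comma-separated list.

T

CT@0: {T} ∪ {A} = {A,T} (union, +1)
GM@0: {G} ∪ {T} = {G,T} (union, +1)
CGMT@0: {A,T} ∩ {G,T} = {T} (intersection, +0)
CT@1: {T} ∪ {C} = {C,T} (union, +1)
GM@1: {C} ∩ {C} = {C} (intersection, +0)
CGMT@1: {C,T} ∩ {C} = {C} (intersection, +0)
CT@2: {C} ∩ {C} = {C} (intersection, +0)
GM@2: {G} ∪ {T} = {G,T} (union, +1)
CGMT@2: {C} ∪ {G,T} = {C,G,T} (union, +1)
CT@3: {T} ∪ {C} = {C,T} (union, +1)
GM@3: {T} ∪ {A} = {A,T} (union, +1)
CGMT@3: {C,T} ∩ {A,T} = {T} (intersection, +0)
CT@4: {C} ∪ {G} = {C,G} (union, +1)
GM@4: {C} ∪ {G} = {C,G} (union, +1)
CGMT@4: {C,G} ∩ {C,G} = {C,G} (intersection, +0)
per-site changes: [2, 1, 2, 2, 2]; total = 9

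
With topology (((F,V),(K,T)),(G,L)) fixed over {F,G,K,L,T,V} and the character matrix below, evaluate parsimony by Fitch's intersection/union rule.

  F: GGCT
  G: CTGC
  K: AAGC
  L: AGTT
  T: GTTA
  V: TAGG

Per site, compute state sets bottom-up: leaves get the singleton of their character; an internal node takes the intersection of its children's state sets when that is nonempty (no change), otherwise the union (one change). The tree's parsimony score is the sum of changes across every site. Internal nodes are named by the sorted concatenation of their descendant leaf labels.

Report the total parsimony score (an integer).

15

FV@0: {G} ∪ {T} = {G,T} (union, +1)
KT@0: {A} ∪ {G} = {A,G} (union, +1)
FKTV@0: {G,T} ∩ {A,G} = {G} (intersection, +0)
GL@0: {C} ∪ {A} = {A,C} (union, +1)
FGKLTV@0: {G} ∪ {A,C} = {A,C,G} (union, +1)
FV@1: {G} ∪ {A} = {A,G} (union, +1)
KT@1: {A} ∪ {T} = {A,T} (union, +1)
FKTV@1: {A,G} ∩ {A,T} = {A} (intersection, +0)
GL@1: {T} ∪ {G} = {G,T} (union, +1)
FGKLTV@1: {A} ∪ {G,T} = {A,G,T} (union, +1)
FV@2: {C} ∪ {G} = {C,G} (union, +1)
KT@2: {G} ∪ {T} = {G,T} (union, +1)
FKTV@2: {C,G} ∩ {G,T} = {G} (intersection, +0)
GL@2: {G} ∪ {T} = {G,T} (union, +1)
FGKLTV@2: {G} ∩ {G,T} = {G} (intersection, +0)
FV@3: {T} ∪ {G} = {G,T} (union, +1)
KT@3: {C} ∪ {A} = {A,C} (union, +1)
FKTV@3: {G,T} ∪ {A,C} = {A,C,G,T} (union, +1)
GL@3: {C} ∪ {T} = {C,T} (union, +1)
FGKLTV@3: {A,C,G,T} ∩ {C,T} = {C,T} (intersection, +0)
per-site changes: [4, 4, 3, 4]; total = 15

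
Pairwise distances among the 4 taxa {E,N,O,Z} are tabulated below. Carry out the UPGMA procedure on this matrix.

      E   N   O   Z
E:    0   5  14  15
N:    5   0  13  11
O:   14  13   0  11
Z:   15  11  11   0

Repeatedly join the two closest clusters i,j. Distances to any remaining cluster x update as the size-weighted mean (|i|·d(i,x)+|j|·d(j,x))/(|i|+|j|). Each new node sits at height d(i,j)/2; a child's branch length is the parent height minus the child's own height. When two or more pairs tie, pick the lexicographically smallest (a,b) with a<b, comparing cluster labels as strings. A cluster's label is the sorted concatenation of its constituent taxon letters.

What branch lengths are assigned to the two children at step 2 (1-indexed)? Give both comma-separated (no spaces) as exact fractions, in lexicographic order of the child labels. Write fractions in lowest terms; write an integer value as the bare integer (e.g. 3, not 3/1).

11/2,11/2

step 1: merge (E,N) at d=5; branch lengths E→5/2, N→5/2; new cluster EN
  updated: d(EN,O)=27/2, d(EN,Z)=13
step 2: merge (O,Z) at d=11; branch lengths O→11/2, Z→11/2; new cluster OZ
  updated: d(EN,OZ)=53/4
step 3: merge (EN,OZ) at d=53/4; branch lengths EN→33/8, OZ→9/8; new cluster ENOZ
final tree: ((E:5/2,N:5/2):33/8,(O:11/2,Z:11/2):9/8)
total length: 85/4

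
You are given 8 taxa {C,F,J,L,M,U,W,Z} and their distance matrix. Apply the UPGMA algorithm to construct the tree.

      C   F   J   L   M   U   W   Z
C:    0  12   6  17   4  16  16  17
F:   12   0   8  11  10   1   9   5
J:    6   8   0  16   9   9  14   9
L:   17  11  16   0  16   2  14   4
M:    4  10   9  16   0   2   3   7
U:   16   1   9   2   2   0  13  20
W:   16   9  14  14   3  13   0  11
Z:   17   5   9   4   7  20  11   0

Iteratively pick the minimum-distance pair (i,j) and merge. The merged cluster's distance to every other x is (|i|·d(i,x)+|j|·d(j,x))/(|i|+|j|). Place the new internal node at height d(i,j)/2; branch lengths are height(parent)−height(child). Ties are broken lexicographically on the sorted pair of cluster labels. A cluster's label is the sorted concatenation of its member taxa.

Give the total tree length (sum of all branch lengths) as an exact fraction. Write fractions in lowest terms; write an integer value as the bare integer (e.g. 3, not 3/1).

step 1: merge (F,U) at d=1; branch lengths F→1/2, U→1/2; new cluster FU
  updated: d(C,FU)=14, d(FU,J)=17/2, d(FU,L)=13/2, d(FU,M)=6, d(FU,W)=11, d(FU,Z)=25/2
step 2: merge (M,W) at d=3; branch lengths M→3/2, W→3/2; new cluster MW
  updated: d(C,MW)=10, d(FU,MW)=17/2, d(J,MW)=23/2, d(L,MW)=15, d(MW,Z)=9
step 3: merge (L,Z) at d=4; branch lengths L→2, Z→2; new cluster LZ
  updated: d(C,LZ)=17, d(FU,LZ)=19/2, d(J,LZ)=25/2, d(LZ,MW)=12
step 4: merge (C,J) at d=6; branch lengths C→3, J→3; new cluster CJ
  updated: d(CJ,FU)=45/4, d(CJ,LZ)=59/4, d(CJ,MW)=43/4
step 5: merge (FU,MW) at d=17/2; branch lengths FU→15/4, MW→11/4; new cluster FMUW
  updated: d(CJ,FMUW)=11, d(FMUW,LZ)=43/4
step 6: merge (FMUW,LZ) at d=43/4; branch lengths FMUW→9/8, LZ→27/8; new cluster FLMUWZ
  updated: d(CJ,FLMUWZ)=49/4
step 7: merge (CJ,FLMUWZ) at d=49/4; branch lengths CJ→25/8, FLMUWZ→3/4; new cluster CFJLMUWZ
final tree: ((C:3,J:3):25/8,(((F:1/2,U:1/2):15/4,(M:3/2,W:3/2):11/4):9/8,(L:2,Z:2):27/8):3/4)
total length: 231/8

231/8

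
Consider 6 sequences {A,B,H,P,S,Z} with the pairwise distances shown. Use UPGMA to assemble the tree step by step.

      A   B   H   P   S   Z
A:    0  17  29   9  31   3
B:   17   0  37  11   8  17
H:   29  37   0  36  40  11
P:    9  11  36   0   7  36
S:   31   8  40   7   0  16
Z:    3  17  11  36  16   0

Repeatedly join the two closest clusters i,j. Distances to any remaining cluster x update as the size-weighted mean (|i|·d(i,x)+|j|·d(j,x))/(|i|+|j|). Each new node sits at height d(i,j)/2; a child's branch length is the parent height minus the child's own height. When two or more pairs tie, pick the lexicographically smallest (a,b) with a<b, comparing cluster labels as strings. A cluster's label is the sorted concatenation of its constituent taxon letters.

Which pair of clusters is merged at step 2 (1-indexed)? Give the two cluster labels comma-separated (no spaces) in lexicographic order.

P,S

step 1: merge (A,Z) at d=3; branch lengths A→3/2, Z→3/2; new cluster AZ
  updated: d(AZ,B)=17, d(AZ,H)=20, d(AZ,P)=45/2, d(AZ,S)=47/2
step 2: merge (P,S) at d=7; branch lengths P→7/2, S→7/2; new cluster PS
  updated: d(AZ,PS)=23, d(B,PS)=19/2, d(H,PS)=38
step 3: merge (B,PS) at d=19/2; branch lengths B→19/4, PS→5/4; new cluster BPS
  updated: d(AZ,BPS)=21, d(BPS,H)=113/3
step 4: merge (AZ,H) at d=20; branch lengths AZ→17/2, H→10; new cluster AHZ
  updated: d(AHZ,BPS)=239/9
step 5: merge (AHZ,BPS) at d=239/9; branch lengths AHZ→59/18, BPS→307/36; new cluster ABHPSZ
final tree: (((A:3/2,Z:3/2):17/2,H:10):59/18,(B:19/4,(P:7/2,S:7/2):5/4):307/36)
total length: 1667/36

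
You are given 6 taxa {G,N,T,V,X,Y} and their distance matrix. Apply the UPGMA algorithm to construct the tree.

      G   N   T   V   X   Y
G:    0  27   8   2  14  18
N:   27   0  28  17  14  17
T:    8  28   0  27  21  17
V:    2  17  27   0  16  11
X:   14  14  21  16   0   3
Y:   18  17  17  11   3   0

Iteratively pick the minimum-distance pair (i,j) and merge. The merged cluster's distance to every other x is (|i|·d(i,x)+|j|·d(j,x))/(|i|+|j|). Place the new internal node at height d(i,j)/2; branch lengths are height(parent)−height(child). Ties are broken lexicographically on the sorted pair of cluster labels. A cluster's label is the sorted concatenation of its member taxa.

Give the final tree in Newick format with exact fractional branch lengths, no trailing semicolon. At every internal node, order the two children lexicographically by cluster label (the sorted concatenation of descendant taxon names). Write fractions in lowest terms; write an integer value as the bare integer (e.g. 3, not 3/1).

1. join G+V (d=2) ⇒ GV; edges |G|=1, |V|=1
  updated: d(GV,N)=22, d(GV,T)=35/2, d(GV,X)=15, d(GV,Y)=29/2
2. join X+Y (d=3) ⇒ XY; edges |X|=3/2, |Y|=3/2
  updated: d(GV,XY)=59/4, d(N,XY)=31/2, d(T,XY)=19
3. join GV+XY (d=59/4) ⇒ GVXY; edges |GV|=51/8, |XY|=47/8
  updated: d(GVXY,N)=75/4, d(GVXY,T)=73/4
4. join GVXY+T (d=73/4) ⇒ GTVXY; edges |GVXY|=7/4, |T|=73/8
  updated: d(GTVXY,N)=103/5
5. join GTVXY+N (d=103/5) ⇒ GNTVXY; edges |GTVXY|=47/40, |N|=103/10
final tree: ((((G:1,V:1):51/8,(X:3/2,Y:3/2):47/8):7/4,T:73/8):47/40,N:103/10)
total length: 198/5

((((G:1,V:1):51/8,(X:3/2,Y:3/2):47/8):7/4,T:73/8):47/40,N:103/10)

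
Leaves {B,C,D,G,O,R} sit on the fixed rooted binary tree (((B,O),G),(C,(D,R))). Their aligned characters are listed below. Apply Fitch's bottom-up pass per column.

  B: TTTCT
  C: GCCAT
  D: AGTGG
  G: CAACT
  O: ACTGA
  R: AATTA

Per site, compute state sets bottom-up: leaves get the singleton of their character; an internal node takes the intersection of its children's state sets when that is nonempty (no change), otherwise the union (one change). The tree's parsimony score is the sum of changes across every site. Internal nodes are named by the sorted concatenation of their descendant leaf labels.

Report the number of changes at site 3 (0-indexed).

site 0, node BO: B={T} ∪ O={A} → {A,T} (+1)
site 0, node BGO: BO={A,T} ∪ G={C} → {A,C,T} (+1)
site 0, node DR: D={A} ∩ R={A} → {A} (+0)
site 0, node CDR: C={G} ∪ DR={A} → {A,G} (+1)
site 0, node BCDGOR: BGO={A,C,T} ∩ CDR={A,G} → {A} (+0)
site 1, node BO: B={T} ∪ O={C} → {C,T} (+1)
site 1, node BGO: BO={C,T} ∪ G={A} → {A,C,T} (+1)
site 1, node DR: D={G} ∪ R={A} → {A,G} (+1)
site 1, node CDR: C={C} ∪ DR={A,G} → {A,C,G} (+1)
site 1, node BCDGOR: BGO={A,C,T} ∩ CDR={A,C,G} → {A,C} (+0)
site 2, node BO: B={T} ∩ O={T} → {T} (+0)
site 2, node BGO: BO={T} ∪ G={A} → {A,T} (+1)
site 2, node DR: D={T} ∩ R={T} → {T} (+0)
site 2, node CDR: C={C} ∪ DR={T} → {C,T} (+1)
site 2, node BCDGOR: BGO={A,T} ∩ CDR={C,T} → {T} (+0)
site 3, node BO: B={C} ∪ O={G} → {C,G} (+1)
site 3, node BGO: BO={C,G} ∩ G={C} → {C} (+0)
site 3, node DR: D={G} ∪ R={T} → {G,T} (+1)
site 3, node CDR: C={A} ∪ DR={G,T} → {A,G,T} (+1)
site 3, node BCDGOR: BGO={C} ∪ CDR={A,G,T} → {A,C,G,T} (+1)
site 4, node BO: B={T} ∪ O={A} → {A,T} (+1)
site 4, node BGO: BO={A,T} ∩ G={T} → {T} (+0)
site 4, node DR: D={G} ∪ R={A} → {A,G} (+1)
site 4, node CDR: C={T} ∪ DR={A,G} → {A,G,T} (+1)
site 4, node BCDGOR: BGO={T} ∩ CDR={A,G,T} → {T} (+0)
per-site changes: [3, 4, 2, 4, 3]; total = 16

4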